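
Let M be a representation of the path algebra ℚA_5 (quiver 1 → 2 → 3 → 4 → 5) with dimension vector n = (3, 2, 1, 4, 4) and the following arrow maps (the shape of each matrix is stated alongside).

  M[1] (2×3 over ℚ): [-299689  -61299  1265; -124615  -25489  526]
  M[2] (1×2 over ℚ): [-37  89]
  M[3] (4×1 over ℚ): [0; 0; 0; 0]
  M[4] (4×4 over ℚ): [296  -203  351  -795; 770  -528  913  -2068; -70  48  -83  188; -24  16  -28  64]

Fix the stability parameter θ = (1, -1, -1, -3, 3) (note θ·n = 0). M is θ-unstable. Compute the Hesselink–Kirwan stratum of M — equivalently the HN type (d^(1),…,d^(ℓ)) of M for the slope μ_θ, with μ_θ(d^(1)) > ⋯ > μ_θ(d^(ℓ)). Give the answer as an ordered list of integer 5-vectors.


Interval decomposition of M: I[1,1], I[1,2], I[1,3], I[4,4]^2, I[4,5]^2, I[5,5]^2.
HN type (ℓ=5): μ^(1)=3; μ^(2)=1; μ^(3)=0; μ^(4)=-1/3; μ^(5)=-3

((0, 0, 0, 0, 4); (1, 0, 0, 0, 0); (1, 1, 0, 0, 0); (1, 1, 1, 0, 0); (0, 0, 0, 4, 0))


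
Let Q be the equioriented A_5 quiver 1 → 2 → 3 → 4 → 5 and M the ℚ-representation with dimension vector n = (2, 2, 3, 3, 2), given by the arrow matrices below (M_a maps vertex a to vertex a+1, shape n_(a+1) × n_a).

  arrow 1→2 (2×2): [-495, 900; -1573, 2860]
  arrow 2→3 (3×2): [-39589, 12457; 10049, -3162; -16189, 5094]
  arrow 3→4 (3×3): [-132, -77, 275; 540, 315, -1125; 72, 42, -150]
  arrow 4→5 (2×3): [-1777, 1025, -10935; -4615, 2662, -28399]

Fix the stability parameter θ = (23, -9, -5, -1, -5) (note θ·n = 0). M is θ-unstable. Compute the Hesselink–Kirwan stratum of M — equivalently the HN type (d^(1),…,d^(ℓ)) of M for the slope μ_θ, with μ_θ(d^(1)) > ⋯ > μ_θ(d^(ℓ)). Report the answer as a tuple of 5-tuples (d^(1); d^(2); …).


Via rank(M_{q-1}∘⋯∘M_p): M ≅ I[1,1], I[1,3], I[2,3], I[3,5], I[4,4], I[4,5].
μ_θ-semistable layers: μ^(1)=23; μ^(2)=3; μ^(3)=-1; μ^(4)=-3; μ^(5)=-5; μ^(6)=-9

((1, 0, 0, 0, 0); (1, 1, 1, 0, 0); (0, 0, 0, 1, 0); (0, 0, 0, 2, 2); (0, 0, 2, 0, 0); (0, 1, 0, 0, 0))


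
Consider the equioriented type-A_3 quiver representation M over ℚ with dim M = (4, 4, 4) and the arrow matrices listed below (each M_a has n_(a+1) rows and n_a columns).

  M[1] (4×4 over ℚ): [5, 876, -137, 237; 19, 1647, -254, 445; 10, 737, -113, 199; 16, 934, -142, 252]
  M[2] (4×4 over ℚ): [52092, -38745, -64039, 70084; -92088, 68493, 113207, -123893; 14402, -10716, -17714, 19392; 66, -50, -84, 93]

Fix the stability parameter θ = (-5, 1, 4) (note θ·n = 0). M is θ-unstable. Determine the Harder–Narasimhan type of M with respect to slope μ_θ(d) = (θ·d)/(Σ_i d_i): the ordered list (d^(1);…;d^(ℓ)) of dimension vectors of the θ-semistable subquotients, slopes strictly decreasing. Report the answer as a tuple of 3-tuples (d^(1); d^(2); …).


Barcode: M ≅ I[1,1], I[1,2], I[1,3]^2, I[2,3], I[3,3]. HN layers by μ_θ (3 steps, strictly decreasing):
  μ^(1)=4; μ^(2)=1; μ^(3)=-5

((0, 0, 4); (0, 4, 0); (4, 0, 0))


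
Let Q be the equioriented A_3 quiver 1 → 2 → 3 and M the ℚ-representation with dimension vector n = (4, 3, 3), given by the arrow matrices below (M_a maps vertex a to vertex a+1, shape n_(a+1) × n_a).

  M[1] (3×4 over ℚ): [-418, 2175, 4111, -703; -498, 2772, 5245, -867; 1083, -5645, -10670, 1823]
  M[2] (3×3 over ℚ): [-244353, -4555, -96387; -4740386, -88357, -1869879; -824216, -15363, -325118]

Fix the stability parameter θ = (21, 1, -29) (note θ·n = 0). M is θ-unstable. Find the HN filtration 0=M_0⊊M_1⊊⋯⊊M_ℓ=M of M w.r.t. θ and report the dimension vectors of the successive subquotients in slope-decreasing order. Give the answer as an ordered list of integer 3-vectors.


Via rank(M_{q-1}∘⋯∘M_p): M ≅ I[1,1], I[1,3]^3.
μ_θ-semistable layers: μ^(1)=21; μ^(2)=-7/3

((1, 0, 0); (3, 3, 3))


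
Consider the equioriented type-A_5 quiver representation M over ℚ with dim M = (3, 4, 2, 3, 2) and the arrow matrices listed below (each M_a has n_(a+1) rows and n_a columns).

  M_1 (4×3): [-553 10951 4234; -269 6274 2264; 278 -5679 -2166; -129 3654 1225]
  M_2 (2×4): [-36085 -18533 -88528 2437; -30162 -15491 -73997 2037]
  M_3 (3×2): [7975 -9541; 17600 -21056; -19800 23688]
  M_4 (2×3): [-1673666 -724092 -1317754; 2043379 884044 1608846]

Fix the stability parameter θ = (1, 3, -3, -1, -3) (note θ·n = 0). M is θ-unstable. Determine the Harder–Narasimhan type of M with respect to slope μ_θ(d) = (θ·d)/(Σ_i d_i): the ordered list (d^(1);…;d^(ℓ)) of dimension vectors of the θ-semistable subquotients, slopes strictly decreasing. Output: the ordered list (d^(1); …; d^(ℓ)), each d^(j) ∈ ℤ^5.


Via rank(M_{q-1}∘⋯∘M_p): M ≅ I[1,2], I[1,3], I[1,5], I[2,2], I[4,4], I[4,5].
μ_θ-semistable layers: μ^(1)=3; μ^(2)=1; μ^(3)=1/3; μ^(4)=-3/5; μ^(5)=-1; μ^(6)=-2

((0, 2, 0, 0, 0); (1, 0, 0, 0, 0); (1, 1, 1, 0, 0); (1, 1, 1, 1, 1); (0, 0, 0, 1, 0); (0, 0, 0, 1, 1))


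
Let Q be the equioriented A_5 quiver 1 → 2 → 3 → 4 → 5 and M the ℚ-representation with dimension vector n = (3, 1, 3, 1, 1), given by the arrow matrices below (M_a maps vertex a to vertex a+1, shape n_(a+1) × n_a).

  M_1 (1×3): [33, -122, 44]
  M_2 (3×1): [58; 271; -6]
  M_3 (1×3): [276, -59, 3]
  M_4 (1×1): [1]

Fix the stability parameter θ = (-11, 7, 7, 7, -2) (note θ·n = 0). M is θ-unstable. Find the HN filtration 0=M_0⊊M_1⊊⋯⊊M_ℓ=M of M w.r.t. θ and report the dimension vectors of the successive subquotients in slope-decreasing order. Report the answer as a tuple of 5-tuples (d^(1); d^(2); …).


Via rank(M_{q-1}∘⋯∘M_p): M ≅ I[1,1]^2, I[1,5], I[3,3]^2.
μ_θ-semistable layers: μ^(1)=7; μ^(2)=19/4; μ^(3)=-11

((0, 0, 2, 0, 0); (0, 1, 1, 1, 1); (3, 0, 0, 0, 0))


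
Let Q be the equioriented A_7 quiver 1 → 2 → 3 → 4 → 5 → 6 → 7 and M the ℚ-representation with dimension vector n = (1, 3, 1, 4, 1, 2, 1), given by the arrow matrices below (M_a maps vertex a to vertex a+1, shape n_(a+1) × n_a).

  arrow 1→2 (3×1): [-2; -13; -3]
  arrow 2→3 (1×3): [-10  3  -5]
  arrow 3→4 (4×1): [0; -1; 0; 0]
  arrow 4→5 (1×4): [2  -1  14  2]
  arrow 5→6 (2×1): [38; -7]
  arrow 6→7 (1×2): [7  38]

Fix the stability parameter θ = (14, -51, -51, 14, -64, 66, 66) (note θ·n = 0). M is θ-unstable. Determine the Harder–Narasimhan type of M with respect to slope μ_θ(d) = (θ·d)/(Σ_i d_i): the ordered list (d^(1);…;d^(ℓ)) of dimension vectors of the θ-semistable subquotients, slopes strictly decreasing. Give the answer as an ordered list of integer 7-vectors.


Interval decomposition of M: I[1,6], I[2,2]^2, I[4,4]^3, I[6,7].
HN type (ℓ=5): μ^(1)=66; μ^(2)=14; μ^(3)=-25; μ^(4)=-88/3; μ^(5)=-51

((0, 0, 0, 0, 0, 2, 1); (0, 0, 0, 3, 0, 0, 0); (0, 0, 0, 1, 1, 0, 0); (1, 1, 1, 0, 0, 0, 0); (0, 2, 0, 0, 0, 0, 0))


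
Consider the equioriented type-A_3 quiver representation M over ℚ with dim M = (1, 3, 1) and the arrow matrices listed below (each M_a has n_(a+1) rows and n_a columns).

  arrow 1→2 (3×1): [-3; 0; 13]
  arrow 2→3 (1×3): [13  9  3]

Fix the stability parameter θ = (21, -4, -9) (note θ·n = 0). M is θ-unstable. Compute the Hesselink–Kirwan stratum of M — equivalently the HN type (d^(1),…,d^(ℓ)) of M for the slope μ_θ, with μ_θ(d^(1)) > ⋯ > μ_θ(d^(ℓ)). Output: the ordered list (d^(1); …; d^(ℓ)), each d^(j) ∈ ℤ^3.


Barcode: M ≅ I[1,2], I[2,2], I[2,3]. HN layers by μ_θ (3 steps, strictly decreasing):
  μ^(1)=17/2; μ^(2)=-4; μ^(3)=-13/2

((1, 1, 0); (0, 1, 0); (0, 1, 1))


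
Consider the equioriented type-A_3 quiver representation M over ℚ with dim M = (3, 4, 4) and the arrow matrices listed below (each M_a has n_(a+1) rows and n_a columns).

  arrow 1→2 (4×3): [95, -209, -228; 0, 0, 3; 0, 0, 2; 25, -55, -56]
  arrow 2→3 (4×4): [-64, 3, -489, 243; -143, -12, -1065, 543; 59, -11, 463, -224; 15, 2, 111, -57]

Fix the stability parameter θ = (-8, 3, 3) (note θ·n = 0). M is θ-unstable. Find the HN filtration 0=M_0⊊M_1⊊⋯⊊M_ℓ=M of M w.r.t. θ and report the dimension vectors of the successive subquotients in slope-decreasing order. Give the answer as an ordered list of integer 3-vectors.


Via rank(M_{q-1}∘⋯∘M_p): M ≅ I[1,1], I[1,2], I[1,3], I[2,3]^2, I[3,3].
μ_θ-semistable layers: μ^(1)=3; μ^(2)=-8

((0, 4, 4); (3, 0, 0))


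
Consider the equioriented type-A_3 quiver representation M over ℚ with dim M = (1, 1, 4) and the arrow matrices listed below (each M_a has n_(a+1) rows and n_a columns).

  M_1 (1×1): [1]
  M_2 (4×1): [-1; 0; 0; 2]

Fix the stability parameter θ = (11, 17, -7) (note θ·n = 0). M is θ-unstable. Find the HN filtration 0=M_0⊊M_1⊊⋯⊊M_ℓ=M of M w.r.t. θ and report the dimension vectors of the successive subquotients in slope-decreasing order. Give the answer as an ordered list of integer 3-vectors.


Interval decomposition of M: I[1,3], I[3,3]^3.
HN type (ℓ=2): μ^(1)=7; μ^(2)=-7

((1, 1, 1); (0, 0, 3))


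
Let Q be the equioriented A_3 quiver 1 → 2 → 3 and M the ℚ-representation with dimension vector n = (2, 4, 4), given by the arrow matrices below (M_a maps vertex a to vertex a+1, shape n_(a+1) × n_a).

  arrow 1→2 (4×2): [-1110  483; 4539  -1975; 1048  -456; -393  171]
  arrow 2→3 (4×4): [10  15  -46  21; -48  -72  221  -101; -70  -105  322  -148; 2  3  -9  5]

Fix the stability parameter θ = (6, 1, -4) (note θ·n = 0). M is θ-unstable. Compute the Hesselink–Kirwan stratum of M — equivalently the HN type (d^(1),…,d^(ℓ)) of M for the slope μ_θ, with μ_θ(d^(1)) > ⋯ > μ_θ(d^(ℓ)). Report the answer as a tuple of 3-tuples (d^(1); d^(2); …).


Via rank(M_{q-1}∘⋯∘M_p): M ≅ I[1,2], I[1,3], I[2,3]^2, I[3,3].
μ_θ-semistable layers: μ^(1)=7/2; μ^(2)=1; μ^(3)=-3/2; μ^(4)=-4

((1, 1, 0); (1, 1, 1); (0, 2, 2); (0, 0, 1))


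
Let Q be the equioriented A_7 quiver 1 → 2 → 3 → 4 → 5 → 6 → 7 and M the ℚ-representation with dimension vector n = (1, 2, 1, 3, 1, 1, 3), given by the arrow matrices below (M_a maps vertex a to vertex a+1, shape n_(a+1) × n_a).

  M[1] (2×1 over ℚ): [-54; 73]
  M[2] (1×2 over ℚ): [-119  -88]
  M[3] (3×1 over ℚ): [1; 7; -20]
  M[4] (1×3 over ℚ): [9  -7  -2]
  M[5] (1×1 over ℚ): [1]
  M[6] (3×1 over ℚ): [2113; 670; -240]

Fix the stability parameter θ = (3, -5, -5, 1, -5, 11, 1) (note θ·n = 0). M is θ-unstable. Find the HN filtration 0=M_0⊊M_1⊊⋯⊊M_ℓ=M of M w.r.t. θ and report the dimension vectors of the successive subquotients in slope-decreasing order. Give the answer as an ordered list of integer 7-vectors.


Barcode: M ≅ I[1,4], I[2,2], I[4,4], I[4,7], I[7,7]^2. HN layers by μ_θ (5 steps, strictly decreasing):
  μ^(1)=6; μ^(2)=1; μ^(3)=-2; μ^(4)=-7/3; μ^(5)=-5

((0, 0, 0, 0, 0, 1, 1); (0, 0, 0, 2, 0, 0, 2); (0, 0, 0, 1, 1, 0, 0); (1, 1, 1, 0, 0, 0, 0); (0, 1, 0, 0, 0, 0, 0))


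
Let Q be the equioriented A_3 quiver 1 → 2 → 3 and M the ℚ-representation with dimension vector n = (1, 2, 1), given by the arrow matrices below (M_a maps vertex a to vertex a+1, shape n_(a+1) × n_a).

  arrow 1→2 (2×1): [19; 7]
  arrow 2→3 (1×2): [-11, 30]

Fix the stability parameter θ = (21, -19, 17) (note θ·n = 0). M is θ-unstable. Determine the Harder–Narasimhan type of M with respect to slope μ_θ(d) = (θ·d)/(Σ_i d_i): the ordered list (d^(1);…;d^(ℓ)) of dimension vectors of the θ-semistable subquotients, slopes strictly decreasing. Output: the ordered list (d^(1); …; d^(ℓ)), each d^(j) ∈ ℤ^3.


Via rank(M_{q-1}∘⋯∘M_p): M ≅ I[1,3], I[2,2].
μ_θ-semistable layers: μ^(1)=17; μ^(2)=1; μ^(3)=-19

((0, 0, 1); (1, 1, 0); (0, 1, 0))


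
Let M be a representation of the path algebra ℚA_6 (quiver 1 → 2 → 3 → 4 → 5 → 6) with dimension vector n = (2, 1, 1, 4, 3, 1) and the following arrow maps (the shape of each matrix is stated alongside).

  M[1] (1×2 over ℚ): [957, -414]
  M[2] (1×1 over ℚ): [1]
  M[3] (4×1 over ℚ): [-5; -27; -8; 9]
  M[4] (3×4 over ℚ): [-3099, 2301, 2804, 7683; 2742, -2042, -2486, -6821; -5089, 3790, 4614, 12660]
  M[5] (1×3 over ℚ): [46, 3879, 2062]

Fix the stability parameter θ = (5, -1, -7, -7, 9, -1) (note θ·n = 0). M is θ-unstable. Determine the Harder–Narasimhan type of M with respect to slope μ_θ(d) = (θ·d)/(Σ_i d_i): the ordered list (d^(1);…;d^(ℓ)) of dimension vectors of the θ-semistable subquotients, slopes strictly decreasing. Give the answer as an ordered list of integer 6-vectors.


Interval decomposition of M: I[1,1], I[1,6], I[4,4], I[4,5]^2.
HN type (ℓ=5): μ^(1)=9; μ^(2)=5; μ^(3)=4; μ^(4)=-5/2; μ^(5)=-7

((0, 0, 0, 0, 2, 0); (1, 0, 0, 0, 0, 0); (0, 0, 0, 0, 1, 1); (1, 1, 1, 1, 0, 0); (0, 0, 0, 3, 0, 0))


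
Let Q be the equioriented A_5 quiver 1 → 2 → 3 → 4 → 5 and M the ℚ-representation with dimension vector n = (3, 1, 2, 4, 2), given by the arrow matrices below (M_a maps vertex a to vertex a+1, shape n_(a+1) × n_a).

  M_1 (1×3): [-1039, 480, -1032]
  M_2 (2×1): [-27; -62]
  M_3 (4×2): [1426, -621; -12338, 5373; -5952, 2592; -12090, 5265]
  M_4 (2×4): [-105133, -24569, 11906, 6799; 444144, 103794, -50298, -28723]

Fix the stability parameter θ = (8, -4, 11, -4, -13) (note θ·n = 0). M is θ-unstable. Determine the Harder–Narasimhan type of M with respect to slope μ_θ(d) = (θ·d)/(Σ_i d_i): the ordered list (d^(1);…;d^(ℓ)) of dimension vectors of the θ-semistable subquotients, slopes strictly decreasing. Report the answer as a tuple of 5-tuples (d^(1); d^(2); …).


Via rank(M_{q-1}∘⋯∘M_p): M ≅ I[1,1]^2, I[1,3], I[3,5], I[4,4]^2, I[4,5].
μ_θ-semistable layers: μ^(1)=11; μ^(2)=8; μ^(3)=2; μ^(4)=-2; μ^(5)=-4; μ^(6)=-17/2

((0, 0, 1, 0, 0); (2, 0, 0, 0, 0); (1, 1, 0, 0, 0); (0, 0, 1, 1, 1); (0, 0, 0, 2, 0); (0, 0, 0, 1, 1))


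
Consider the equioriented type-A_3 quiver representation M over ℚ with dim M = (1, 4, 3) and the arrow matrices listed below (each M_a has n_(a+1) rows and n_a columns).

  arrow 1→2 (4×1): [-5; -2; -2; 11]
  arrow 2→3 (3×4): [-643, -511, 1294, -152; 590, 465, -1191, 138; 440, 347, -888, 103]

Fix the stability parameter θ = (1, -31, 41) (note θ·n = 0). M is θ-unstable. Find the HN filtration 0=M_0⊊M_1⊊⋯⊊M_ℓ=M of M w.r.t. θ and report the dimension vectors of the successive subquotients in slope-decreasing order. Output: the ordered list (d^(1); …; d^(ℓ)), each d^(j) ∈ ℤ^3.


Via rank(M_{q-1}∘⋯∘M_p): M ≅ I[1,3], I[2,2], I[2,3]^2.
μ_θ-semistable layers: μ^(1)=41; μ^(2)=-15; μ^(3)=-31

((0, 0, 3); (1, 1, 0); (0, 3, 0))


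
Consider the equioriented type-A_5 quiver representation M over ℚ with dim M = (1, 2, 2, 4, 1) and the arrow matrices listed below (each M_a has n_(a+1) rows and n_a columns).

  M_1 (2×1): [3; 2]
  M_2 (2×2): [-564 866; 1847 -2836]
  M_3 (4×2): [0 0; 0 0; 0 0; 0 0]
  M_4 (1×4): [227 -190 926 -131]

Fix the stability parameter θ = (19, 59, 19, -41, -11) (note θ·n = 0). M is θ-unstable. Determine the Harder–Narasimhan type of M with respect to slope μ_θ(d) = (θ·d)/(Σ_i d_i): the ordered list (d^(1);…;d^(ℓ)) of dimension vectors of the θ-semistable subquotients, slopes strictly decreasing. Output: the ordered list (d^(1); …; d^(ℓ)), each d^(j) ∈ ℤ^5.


Interval decomposition of M: I[1,3], I[2,3], I[4,4]^3, I[4,5].
HN type (ℓ=4): μ^(1)=39; μ^(2)=19; μ^(3)=-11; μ^(4)=-41

((0, 2, 2, 0, 0); (1, 0, 0, 0, 0); (0, 0, 0, 0, 1); (0, 0, 0, 4, 0))


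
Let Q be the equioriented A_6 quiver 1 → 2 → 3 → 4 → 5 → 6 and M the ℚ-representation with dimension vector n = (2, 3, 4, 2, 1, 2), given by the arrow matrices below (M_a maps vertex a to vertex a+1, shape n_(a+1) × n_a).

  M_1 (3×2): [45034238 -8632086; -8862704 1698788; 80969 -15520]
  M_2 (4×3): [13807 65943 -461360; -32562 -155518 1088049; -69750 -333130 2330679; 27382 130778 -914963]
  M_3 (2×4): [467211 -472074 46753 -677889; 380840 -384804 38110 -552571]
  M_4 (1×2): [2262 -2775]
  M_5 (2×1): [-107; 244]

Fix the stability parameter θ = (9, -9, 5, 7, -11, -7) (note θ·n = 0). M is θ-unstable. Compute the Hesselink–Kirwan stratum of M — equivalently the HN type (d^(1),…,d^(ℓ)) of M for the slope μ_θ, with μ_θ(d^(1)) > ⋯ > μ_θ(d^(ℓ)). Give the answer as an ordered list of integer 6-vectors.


Interval decomposition of M: I[1,4], I[1,6], I[2,2], I[3,3]^2, I[6,6].
HN type (ℓ=6): μ^(1)=7; μ^(2)=5; μ^(3)=0; μ^(4)=-1; μ^(5)=-7; μ^(6)=-9

((0, 0, 0, 1, 0, 0); (0, 0, 3, 0, 0, 0); (1, 1, 0, 0, 0, 0); (1, 1, 1, 1, 1, 1); (0, 0, 0, 0, 0, 1); (0, 1, 0, 0, 0, 0))


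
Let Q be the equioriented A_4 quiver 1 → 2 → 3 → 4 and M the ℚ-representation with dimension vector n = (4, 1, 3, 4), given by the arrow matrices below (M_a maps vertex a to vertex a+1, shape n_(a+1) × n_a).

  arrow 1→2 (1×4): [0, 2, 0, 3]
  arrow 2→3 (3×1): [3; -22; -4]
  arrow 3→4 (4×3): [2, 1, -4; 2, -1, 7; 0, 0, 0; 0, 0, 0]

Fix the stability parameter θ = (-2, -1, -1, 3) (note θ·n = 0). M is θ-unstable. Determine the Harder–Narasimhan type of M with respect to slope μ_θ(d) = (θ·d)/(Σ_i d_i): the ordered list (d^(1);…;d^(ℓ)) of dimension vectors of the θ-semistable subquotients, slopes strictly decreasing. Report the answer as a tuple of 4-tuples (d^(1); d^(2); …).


Barcode: M ≅ I[1,1]^3, I[1,3], I[3,4]^2, I[4,4]^2. HN layers by μ_θ (3 steps, strictly decreasing):
  μ^(1)=3; μ^(2)=-1; μ^(3)=-2

((0, 0, 0, 4); (0, 1, 3, 0); (4, 0, 0, 0))


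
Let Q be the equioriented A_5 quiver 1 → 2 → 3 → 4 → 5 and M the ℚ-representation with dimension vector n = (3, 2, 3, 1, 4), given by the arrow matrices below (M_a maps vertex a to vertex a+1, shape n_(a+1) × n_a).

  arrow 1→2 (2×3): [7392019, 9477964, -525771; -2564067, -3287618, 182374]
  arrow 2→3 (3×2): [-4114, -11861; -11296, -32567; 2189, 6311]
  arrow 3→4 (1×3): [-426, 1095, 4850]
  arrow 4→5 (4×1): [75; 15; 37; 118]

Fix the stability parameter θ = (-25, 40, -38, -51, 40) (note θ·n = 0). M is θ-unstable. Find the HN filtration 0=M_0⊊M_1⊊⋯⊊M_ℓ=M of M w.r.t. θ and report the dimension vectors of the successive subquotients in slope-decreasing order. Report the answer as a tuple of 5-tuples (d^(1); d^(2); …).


Via rank(M_{q-1}∘⋯∘M_p): M ≅ I[1,1], I[1,3], I[1,5], I[3,3], I[5,5]^3.
μ_θ-semistable layers: μ^(1)=40; μ^(2)=1; μ^(3)=-49/3; μ^(4)=-25; μ^(5)=-38

((0, 0, 0, 0, 4); (0, 1, 1, 0, 0); (0, 1, 1, 1, 0); (3, 0, 0, 0, 0); (0, 0, 1, 0, 0))


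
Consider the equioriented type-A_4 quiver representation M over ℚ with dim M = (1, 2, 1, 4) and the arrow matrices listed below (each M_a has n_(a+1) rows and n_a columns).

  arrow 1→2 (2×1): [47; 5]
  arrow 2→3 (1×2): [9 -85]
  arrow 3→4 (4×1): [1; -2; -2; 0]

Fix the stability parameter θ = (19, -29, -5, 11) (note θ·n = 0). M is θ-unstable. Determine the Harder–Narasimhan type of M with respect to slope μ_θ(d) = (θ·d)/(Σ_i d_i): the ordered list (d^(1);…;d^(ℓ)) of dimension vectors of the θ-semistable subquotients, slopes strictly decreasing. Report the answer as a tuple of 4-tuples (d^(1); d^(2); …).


Interval decomposition of M: I[1,4], I[2,2], I[4,4]^3.
HN type (ℓ=3): μ^(1)=11; μ^(2)=-5; μ^(3)=-29

((0, 0, 0, 4); (1, 1, 1, 0); (0, 1, 0, 0))


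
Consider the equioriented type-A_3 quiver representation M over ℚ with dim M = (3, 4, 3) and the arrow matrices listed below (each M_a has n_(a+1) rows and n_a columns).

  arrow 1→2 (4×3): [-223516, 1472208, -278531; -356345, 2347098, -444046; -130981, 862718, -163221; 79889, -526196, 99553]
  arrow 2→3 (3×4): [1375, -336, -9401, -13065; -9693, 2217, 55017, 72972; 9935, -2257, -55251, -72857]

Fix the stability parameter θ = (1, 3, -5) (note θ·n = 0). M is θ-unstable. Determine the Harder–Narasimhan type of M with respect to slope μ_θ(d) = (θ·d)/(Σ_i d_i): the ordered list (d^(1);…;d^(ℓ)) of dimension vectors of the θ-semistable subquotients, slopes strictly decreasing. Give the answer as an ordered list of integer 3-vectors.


Interval decomposition of M: I[1,3]^3, I[2,2].
HN type (ℓ=2): μ^(1)=3; μ^(2)=-1/3

((0, 1, 0); (3, 3, 3))


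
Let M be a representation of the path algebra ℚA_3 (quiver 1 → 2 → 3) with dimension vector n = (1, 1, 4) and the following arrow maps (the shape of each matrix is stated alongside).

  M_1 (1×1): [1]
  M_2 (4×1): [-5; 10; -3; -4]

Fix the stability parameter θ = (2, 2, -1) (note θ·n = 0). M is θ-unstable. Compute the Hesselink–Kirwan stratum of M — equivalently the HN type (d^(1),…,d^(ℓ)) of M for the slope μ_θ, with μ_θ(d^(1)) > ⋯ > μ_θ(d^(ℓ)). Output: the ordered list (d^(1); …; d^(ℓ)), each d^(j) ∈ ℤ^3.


Barcode: M ≅ I[1,3], I[3,3]^3. HN layers by μ_θ (2 steps, strictly decreasing):
  μ^(1)=1; μ^(2)=-1

((1, 1, 1); (0, 0, 3))


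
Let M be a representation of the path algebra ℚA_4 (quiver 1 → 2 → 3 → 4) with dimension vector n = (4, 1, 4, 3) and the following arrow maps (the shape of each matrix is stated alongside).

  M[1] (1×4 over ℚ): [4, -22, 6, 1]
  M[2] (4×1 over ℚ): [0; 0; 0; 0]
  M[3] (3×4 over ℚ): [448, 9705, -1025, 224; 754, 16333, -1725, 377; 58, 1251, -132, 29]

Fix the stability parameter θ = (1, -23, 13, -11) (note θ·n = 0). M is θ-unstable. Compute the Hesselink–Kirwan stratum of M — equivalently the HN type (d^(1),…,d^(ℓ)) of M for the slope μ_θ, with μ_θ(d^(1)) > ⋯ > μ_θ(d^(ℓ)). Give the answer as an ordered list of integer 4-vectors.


Interval decomposition of M: I[1,1]^3, I[1,2], I[3,3], I[3,4]^3.
HN type (ℓ=3): μ^(1)=13; μ^(2)=1; μ^(3)=-11

((0, 0, 1, 0); (3, 0, 3, 3); (1, 1, 0, 0))


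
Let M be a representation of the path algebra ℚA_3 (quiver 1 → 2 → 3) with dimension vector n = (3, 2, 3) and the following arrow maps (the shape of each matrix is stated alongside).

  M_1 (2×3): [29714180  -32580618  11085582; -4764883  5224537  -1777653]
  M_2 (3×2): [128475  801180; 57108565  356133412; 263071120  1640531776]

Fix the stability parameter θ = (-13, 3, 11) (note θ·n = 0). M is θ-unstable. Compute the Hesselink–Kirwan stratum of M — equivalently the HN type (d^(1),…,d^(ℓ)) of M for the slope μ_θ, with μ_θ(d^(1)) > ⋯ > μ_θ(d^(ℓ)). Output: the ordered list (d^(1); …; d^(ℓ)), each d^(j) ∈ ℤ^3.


Interval decomposition of M: I[1,1], I[1,2], I[1,3], I[3,3]^2.
HN type (ℓ=3): μ^(1)=11; μ^(2)=3; μ^(3)=-13

((0, 0, 3); (0, 2, 0); (3, 0, 0))


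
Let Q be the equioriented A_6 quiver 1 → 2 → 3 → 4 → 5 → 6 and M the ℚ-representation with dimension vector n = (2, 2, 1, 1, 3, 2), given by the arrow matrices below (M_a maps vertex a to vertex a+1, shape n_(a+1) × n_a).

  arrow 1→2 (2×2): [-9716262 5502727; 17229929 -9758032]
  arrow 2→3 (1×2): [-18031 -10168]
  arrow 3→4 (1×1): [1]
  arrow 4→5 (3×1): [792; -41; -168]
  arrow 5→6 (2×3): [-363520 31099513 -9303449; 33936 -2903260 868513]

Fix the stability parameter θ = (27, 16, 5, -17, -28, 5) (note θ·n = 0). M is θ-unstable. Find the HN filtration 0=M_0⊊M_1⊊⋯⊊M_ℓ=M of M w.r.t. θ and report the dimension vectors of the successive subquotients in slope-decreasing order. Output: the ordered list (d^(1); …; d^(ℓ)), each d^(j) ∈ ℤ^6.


Barcode: M ≅ I[1,2], I[1,6], I[5,5], I[5,6]. HN layers by μ_θ (4 steps, strictly decreasing):
  μ^(1)=43/2; μ^(2)=5; μ^(3)=3/5; μ^(4)=-28

((1, 1, 0, 0, 0, 0); (0, 0, 0, 0, 0, 2); (1, 1, 1, 1, 1, 0); (0, 0, 0, 0, 2, 0))


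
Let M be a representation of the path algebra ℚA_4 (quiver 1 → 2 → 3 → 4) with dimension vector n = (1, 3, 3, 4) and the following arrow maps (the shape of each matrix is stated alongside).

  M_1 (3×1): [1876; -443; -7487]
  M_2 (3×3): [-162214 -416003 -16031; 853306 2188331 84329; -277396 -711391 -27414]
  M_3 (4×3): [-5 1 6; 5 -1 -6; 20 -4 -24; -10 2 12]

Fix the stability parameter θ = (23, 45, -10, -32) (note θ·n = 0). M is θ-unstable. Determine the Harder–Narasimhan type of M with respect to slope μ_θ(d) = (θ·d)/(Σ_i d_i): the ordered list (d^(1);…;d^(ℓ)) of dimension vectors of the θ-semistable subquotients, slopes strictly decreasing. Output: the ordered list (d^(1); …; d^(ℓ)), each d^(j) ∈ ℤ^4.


Via rank(M_{q-1}∘⋯∘M_p): M ≅ I[1,3], I[2,2], I[2,3], I[3,4], I[4,4]^3.
μ_θ-semistable layers: μ^(1)=45; μ^(2)=58/3; μ^(3)=35/2; μ^(4)=-21; μ^(5)=-32

((0, 1, 0, 0); (1, 1, 1, 0); (0, 1, 1, 0); (0, 0, 1, 1); (0, 0, 0, 3))


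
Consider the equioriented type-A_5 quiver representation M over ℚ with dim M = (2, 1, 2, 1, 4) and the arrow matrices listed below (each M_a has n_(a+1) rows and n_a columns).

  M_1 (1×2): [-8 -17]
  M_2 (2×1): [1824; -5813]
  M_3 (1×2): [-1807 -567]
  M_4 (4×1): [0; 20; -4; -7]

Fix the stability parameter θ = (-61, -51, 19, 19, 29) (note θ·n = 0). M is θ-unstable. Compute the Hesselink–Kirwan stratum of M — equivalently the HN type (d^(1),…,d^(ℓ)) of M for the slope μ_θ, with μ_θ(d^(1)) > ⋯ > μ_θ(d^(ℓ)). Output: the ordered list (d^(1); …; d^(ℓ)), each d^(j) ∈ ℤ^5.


Barcode: M ≅ I[1,1], I[1,5], I[3,3], I[5,5]^3. HN layers by μ_θ (4 steps, strictly decreasing):
  μ^(1)=29; μ^(2)=19; μ^(3)=-51; μ^(4)=-61

((0, 0, 0, 0, 4); (0, 0, 2, 1, 0); (0, 1, 0, 0, 0); (2, 0, 0, 0, 0))


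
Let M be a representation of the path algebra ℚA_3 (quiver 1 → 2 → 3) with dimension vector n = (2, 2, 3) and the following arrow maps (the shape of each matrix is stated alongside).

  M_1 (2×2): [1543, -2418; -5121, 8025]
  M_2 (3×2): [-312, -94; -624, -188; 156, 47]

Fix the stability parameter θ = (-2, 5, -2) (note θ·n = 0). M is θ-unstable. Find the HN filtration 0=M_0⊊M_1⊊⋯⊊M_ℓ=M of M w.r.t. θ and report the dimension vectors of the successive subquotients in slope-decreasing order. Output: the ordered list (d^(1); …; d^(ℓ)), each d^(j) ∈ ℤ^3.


Via rank(M_{q-1}∘⋯∘M_p): M ≅ I[1,2], I[1,3], I[3,3]^2.
μ_θ-semistable layers: μ^(1)=5; μ^(2)=3/2; μ^(3)=-2

((0, 1, 0); (0, 1, 1); (2, 0, 2))


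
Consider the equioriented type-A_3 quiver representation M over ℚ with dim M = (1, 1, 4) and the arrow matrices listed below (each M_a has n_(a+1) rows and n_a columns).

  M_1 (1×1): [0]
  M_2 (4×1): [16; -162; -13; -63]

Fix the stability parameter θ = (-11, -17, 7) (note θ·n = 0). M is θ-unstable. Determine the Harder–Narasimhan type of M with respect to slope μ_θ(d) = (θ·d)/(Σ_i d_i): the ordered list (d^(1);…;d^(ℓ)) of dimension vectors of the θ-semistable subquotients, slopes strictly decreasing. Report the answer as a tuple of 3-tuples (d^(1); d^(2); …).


Via rank(M_{q-1}∘⋯∘M_p): M ≅ I[1,1], I[2,3], I[3,3]^3.
μ_θ-semistable layers: μ^(1)=7; μ^(2)=-11; μ^(3)=-17

((0, 0, 4); (1, 0, 0); (0, 1, 0))


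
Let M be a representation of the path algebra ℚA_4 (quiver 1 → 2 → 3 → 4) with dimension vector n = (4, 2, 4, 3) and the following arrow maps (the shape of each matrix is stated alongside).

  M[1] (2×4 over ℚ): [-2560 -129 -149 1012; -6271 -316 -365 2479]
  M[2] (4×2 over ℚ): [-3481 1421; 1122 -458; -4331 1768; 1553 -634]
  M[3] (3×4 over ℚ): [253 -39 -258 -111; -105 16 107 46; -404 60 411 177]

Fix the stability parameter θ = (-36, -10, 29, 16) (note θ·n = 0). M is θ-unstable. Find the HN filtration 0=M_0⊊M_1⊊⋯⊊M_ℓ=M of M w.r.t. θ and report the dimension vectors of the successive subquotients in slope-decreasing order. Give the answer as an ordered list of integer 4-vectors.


Via rank(M_{q-1}∘⋯∘M_p): M ≅ I[1,1]^2, I[1,4]^2, I[3,3], I[3,4].
μ_θ-semistable layers: μ^(1)=29; μ^(2)=45/2; μ^(3)=-10; μ^(4)=-36

((0, 0, 1, 0); (0, 0, 3, 3); (0, 2, 0, 0); (4, 0, 0, 0))


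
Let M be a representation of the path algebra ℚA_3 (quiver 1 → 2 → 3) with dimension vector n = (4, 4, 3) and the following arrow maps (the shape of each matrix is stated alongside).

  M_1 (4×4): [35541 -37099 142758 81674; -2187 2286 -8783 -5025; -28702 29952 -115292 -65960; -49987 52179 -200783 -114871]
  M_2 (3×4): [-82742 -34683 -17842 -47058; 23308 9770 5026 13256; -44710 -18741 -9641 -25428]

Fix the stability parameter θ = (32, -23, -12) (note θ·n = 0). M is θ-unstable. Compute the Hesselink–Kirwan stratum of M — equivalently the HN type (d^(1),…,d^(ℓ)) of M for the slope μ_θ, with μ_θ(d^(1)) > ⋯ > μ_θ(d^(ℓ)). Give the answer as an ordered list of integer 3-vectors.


Via rank(M_{q-1}∘⋯∘M_p): M ≅ I[1,2]^2, I[1,3]^2, I[3,3].
μ_θ-semistable layers: μ^(1)=9/2; μ^(2)=-1; μ^(3)=-12

((2, 2, 0); (2, 2, 2); (0, 0, 1))


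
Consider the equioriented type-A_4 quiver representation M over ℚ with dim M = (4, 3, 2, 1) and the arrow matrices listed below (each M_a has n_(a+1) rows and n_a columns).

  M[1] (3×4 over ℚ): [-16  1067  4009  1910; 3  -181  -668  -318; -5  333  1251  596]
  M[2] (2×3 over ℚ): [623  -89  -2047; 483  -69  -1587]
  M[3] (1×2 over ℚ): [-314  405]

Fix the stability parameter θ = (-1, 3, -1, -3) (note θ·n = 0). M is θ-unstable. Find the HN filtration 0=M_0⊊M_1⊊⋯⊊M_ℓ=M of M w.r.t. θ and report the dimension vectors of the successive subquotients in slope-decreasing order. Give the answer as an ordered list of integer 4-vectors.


Via rank(M_{q-1}∘⋯∘M_p): M ≅ I[1,1], I[1,2]^2, I[1,4], I[3,3].
μ_θ-semistable layers: μ^(1)=3; μ^(2)=-1/3; μ^(3)=-1

((0, 2, 0, 0); (0, 1, 1, 1); (4, 0, 1, 0))


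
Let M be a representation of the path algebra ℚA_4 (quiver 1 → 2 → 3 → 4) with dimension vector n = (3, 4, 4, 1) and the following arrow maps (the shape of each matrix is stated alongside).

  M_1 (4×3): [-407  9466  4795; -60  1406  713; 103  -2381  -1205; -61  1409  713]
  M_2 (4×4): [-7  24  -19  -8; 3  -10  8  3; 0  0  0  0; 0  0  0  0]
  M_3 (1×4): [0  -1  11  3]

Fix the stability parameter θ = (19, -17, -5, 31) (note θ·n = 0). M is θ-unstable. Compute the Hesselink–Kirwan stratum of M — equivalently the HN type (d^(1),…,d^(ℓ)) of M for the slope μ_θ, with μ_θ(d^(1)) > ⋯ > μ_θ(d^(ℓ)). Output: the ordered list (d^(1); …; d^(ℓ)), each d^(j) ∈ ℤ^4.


Barcode: M ≅ I[1,2]^2, I[1,4], I[2,3], I[3,3]^2. HN layers by μ_θ (5 steps, strictly decreasing):
  μ^(1)=31; μ^(2)=1; μ^(3)=-1; μ^(4)=-5; μ^(5)=-17

((0, 0, 0, 1); (2, 2, 0, 0); (1, 1, 1, 0); (0, 0, 3, 0); (0, 1, 0, 0))


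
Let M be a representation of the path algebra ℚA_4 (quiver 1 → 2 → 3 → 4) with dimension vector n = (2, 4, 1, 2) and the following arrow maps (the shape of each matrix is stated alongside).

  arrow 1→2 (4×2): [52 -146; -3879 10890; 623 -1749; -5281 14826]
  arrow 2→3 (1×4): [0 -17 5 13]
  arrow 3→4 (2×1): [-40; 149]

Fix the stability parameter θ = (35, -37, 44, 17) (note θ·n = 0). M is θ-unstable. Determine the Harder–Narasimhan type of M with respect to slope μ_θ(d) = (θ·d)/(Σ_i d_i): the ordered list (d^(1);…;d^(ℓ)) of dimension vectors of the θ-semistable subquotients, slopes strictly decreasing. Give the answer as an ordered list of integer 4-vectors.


Barcode: M ≅ I[1,2], I[1,4], I[2,2]^2, I[4,4]. HN layers by μ_θ (4 steps, strictly decreasing):
  μ^(1)=61/2; μ^(2)=17; μ^(3)=-1; μ^(4)=-37

((0, 0, 1, 1); (0, 0, 0, 1); (2, 2, 0, 0); (0, 2, 0, 0))


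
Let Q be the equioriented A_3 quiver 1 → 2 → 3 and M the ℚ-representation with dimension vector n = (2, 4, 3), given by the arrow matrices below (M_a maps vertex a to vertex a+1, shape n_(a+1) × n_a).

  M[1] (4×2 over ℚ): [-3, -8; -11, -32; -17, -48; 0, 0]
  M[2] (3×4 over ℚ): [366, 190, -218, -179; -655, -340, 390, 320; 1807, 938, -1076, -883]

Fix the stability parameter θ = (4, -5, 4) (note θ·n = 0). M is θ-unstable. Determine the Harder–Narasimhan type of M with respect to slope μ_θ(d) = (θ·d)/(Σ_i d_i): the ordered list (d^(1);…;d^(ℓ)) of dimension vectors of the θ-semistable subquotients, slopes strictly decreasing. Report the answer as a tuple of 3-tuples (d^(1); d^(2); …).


Interval decomposition of M: I[1,2], I[1,3], I[2,2], I[2,3], I[3,3].
HN type (ℓ=3): μ^(1)=4; μ^(2)=-1/2; μ^(3)=-5

((0, 0, 3); (2, 2, 0); (0, 2, 0))


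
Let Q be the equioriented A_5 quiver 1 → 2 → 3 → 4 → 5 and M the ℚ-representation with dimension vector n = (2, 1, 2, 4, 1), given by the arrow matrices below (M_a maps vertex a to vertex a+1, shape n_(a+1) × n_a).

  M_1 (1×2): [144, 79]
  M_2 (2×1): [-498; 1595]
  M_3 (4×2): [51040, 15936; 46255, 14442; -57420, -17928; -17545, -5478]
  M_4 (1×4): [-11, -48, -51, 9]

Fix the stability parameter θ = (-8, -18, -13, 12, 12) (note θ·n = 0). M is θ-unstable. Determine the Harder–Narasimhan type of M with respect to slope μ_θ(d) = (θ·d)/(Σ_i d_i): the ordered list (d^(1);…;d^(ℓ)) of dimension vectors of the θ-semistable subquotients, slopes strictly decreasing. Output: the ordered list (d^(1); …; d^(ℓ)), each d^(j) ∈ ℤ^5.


Barcode: M ≅ I[1,1], I[1,3], I[3,5], I[4,4]^3. HN layers by μ_θ (3 steps, strictly decreasing):
  μ^(1)=12; μ^(2)=-8; μ^(3)=-13

((0, 0, 0, 4, 1); (1, 0, 0, 0, 0); (1, 1, 2, 0, 0))


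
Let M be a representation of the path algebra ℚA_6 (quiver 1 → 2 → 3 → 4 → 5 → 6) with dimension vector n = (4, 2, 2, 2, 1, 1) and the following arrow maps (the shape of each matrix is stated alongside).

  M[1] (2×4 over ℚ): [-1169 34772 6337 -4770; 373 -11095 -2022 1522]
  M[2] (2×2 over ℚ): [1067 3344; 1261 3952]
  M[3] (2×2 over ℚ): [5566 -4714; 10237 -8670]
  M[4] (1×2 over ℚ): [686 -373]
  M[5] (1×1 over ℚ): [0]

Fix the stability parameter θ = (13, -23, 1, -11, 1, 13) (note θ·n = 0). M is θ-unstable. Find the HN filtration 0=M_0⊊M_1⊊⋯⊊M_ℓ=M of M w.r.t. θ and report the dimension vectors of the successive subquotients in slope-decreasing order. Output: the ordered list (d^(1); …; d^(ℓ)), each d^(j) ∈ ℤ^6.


Interval decomposition of M: I[1,1]^2, I[1,2], I[1,5], I[3,4], I[6,6].
HN type (ℓ=3): μ^(1)=13; μ^(2)=1; μ^(3)=-5

((2, 0, 0, 0, 0, 1); (0, 0, 0, 0, 1, 0); (2, 2, 2, 2, 0, 0))


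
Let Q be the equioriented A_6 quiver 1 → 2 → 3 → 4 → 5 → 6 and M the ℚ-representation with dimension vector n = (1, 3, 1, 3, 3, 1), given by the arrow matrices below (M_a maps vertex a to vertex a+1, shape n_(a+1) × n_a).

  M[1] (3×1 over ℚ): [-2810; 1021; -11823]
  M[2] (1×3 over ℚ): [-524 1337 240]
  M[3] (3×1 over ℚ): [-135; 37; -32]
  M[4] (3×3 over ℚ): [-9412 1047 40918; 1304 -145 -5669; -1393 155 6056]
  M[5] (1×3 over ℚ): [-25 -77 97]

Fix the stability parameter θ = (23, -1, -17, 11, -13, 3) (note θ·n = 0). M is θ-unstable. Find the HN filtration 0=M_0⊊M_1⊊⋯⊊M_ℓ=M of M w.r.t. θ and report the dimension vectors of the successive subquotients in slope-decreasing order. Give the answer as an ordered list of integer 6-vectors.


Interval decomposition of M: I[1,5], I[2,2]^2, I[4,5], I[4,6].
HN type (ℓ=3): μ^(1)=3; μ^(2)=3/5; μ^(3)=-1

((0, 0, 0, 0, 0, 1); (1, 1, 1, 1, 1, 0); (0, 2, 0, 2, 2, 0))


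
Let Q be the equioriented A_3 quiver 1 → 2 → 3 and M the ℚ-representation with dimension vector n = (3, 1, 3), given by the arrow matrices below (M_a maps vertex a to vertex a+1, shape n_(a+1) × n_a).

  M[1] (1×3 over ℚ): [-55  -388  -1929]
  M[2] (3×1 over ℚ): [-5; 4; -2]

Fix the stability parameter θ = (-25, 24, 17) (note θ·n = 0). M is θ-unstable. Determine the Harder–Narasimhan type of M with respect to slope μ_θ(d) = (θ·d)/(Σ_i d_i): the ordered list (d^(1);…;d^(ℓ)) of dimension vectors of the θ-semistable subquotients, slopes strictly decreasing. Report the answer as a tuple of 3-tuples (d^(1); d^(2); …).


Via rank(M_{q-1}∘⋯∘M_p): M ≅ I[1,1]^2, I[1,3], I[3,3]^2.
μ_θ-semistable layers: μ^(1)=41/2; μ^(2)=17; μ^(3)=-25

((0, 1, 1); (0, 0, 2); (3, 0, 0))


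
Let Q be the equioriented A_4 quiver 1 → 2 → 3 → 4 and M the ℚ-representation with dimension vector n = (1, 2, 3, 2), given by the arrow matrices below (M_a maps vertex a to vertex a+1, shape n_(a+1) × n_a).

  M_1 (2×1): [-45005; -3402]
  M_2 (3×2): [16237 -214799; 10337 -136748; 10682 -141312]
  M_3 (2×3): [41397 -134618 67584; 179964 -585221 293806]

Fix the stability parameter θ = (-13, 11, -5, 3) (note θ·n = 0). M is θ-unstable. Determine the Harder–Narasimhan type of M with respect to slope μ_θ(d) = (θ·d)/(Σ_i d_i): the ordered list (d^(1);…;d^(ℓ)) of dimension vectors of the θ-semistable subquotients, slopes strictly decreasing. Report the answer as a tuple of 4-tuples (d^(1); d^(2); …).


Via rank(M_{q-1}∘⋯∘M_p): M ≅ I[1,4], I[2,4], I[3,3].
μ_θ-semistable layers: μ^(1)=3; μ^(2)=-5; μ^(3)=-13

((0, 2, 2, 2); (0, 0, 1, 0); (1, 0, 0, 0))


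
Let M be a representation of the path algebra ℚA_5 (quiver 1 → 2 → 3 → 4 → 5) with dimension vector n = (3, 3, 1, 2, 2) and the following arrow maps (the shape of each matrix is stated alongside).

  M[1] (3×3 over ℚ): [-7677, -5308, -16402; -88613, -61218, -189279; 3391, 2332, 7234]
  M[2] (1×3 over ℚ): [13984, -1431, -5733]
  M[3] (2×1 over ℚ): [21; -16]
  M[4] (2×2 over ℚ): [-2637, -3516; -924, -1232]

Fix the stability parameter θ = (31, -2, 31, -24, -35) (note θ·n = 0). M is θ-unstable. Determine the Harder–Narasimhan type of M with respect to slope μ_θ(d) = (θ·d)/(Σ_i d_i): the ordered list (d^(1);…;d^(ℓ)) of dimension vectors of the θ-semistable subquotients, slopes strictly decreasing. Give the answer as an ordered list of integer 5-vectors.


Interval decomposition of M: I[1,1], I[1,2], I[1,5], I[2,2], I[4,4], I[5,5].
HN type (ℓ=6): μ^(1)=31; μ^(2)=29/2; μ^(3)=1/5; μ^(4)=-2; μ^(5)=-24; μ^(6)=-35

((1, 0, 0, 0, 0); (1, 1, 0, 0, 0); (1, 1, 1, 1, 1); (0, 1, 0, 0, 0); (0, 0, 0, 1, 0); (0, 0, 0, 0, 1))


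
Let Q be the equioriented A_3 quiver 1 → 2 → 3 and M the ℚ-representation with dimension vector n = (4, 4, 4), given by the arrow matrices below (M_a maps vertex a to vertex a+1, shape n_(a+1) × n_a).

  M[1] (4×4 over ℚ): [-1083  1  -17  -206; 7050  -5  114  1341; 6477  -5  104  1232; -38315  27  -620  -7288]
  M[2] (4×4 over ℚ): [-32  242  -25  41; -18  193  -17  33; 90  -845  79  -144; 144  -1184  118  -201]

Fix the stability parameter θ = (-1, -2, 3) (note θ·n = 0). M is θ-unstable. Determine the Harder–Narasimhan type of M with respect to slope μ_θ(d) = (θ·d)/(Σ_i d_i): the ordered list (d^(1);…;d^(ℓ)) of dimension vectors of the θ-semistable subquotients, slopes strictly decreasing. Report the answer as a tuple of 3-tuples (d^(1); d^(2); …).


Barcode: M ≅ I[1,1], I[1,2], I[1,3]^2, I[2,3], I[3,3]. HN layers by μ_θ (4 steps, strictly decreasing):
  μ^(1)=3; μ^(2)=-1; μ^(3)=-3/2; μ^(4)=-2

((0, 0, 4); (1, 0, 0); (3, 3, 0); (0, 1, 0))


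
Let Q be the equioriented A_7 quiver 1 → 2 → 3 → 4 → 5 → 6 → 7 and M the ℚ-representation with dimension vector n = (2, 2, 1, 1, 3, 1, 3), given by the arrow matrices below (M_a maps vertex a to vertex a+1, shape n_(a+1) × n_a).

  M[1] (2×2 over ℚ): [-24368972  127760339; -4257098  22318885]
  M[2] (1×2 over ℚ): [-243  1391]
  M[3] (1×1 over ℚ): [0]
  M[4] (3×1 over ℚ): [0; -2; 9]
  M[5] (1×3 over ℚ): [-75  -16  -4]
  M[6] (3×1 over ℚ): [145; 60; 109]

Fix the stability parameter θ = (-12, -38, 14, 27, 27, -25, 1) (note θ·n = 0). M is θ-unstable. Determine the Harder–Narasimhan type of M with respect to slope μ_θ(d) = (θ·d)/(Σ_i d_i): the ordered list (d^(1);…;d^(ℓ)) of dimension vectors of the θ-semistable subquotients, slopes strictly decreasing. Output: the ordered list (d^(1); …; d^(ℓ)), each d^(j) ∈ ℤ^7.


Barcode: M ≅ I[1,2], I[1,3], I[4,7], I[5,5]^2, I[7,7]^2. HN layers by μ_θ (5 steps, strictly decreasing):
  μ^(1)=27; μ^(2)=14; μ^(3)=15/2; μ^(4)=1; μ^(5)=-25

((0, 0, 0, 0, 2, 0, 0); (0, 0, 1, 0, 0, 0, 0); (0, 0, 0, 1, 1, 1, 1); (0, 0, 0, 0, 0, 0, 2); (2, 2, 0, 0, 0, 0, 0))


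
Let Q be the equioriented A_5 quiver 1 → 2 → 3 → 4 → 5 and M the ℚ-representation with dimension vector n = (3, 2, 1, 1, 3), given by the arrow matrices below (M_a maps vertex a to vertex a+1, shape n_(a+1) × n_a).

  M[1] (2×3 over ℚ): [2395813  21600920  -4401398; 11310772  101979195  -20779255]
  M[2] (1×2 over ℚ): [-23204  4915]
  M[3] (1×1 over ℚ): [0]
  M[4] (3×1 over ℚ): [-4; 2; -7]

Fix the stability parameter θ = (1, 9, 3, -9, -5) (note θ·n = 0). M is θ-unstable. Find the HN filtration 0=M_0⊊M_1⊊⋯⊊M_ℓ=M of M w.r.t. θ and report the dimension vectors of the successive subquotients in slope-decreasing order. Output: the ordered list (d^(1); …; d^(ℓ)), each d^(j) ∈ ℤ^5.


Via rank(M_{q-1}∘⋯∘M_p): M ≅ I[1,1], I[1,2], I[1,3], I[4,5], I[5,5]^2.
μ_θ-semistable layers: μ^(1)=9; μ^(2)=6; μ^(3)=1; μ^(4)=-5; μ^(5)=-9

((0, 1, 0, 0, 0); (0, 1, 1, 0, 0); (3, 0, 0, 0, 0); (0, 0, 0, 0, 3); (0, 0, 0, 1, 0))
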